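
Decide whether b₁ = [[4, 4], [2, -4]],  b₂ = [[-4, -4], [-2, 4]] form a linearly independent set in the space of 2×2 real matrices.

Take coordinates with respect to the standard basis {E₁₁, E₁₂, E₂₁, E₂₂}.
Place the vectors as rows of a 2×4 matrix and reduce to echelon form.
The reduction yields 1 nonzero row, so the rank is 1.
Since rank 1 < 2, the set is linearly dependent.
Indeed b₁ + b₂ = 0.

linearly dependent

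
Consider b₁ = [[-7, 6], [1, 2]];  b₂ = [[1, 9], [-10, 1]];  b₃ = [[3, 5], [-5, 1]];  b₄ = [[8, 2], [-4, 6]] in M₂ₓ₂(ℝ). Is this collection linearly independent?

linearly independent

Write each element as a coordinate vector in ℝ⁴ using {E₁₁, E₁₂, E₂₁, E₂₂}.
The matrix [b₁|b₂|b₃|b₄] has determinant -1116.
A nonzero determinant means the columns are linearly independent.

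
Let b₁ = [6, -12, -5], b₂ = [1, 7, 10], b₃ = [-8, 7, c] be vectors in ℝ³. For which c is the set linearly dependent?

c = -25/6

The set is linearly dependent precisely when det[b₁; b₂; b₃] = 0.
Cofactor expansion gives det = 54*c + 225.
Setting this to zero gives c = -25/6.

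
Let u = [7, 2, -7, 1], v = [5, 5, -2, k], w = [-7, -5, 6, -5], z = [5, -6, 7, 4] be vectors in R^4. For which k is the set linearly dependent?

k = 57/8

Dependence holds iff the 4×4 matrix [u v w z] is singular.
The determinant works out to 2166 - 304*k.
This vanishes exactly when k = 57/8.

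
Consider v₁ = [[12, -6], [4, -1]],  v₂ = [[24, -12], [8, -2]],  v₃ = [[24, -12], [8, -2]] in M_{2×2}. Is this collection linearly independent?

Write each element as a coordinate vector in ℝ⁴ using {E₁₁, E₁₂, E₂₁, E₂₂}.
Row-reduce the matrix whose columns are v₁, v₂, v₃.
The reduction yields 1 nonzero row, so the rank is 1.
Since rank 1 < 3, the set is linearly dependent.

linearly dependent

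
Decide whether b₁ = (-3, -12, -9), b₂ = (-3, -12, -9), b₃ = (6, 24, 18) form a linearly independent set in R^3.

Form the 3×3 matrix with these as columns; its determinant is 0.
A zero determinant means the columns are linearly dependent.

linearly dependent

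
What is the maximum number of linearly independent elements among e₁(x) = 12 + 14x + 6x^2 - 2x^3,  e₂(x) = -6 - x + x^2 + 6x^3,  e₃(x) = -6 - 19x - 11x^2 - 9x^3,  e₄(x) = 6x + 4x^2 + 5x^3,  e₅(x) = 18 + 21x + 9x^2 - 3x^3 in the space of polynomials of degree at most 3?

2

Pass to coordinate vectors with respect to the basis {1, x, …, x^3}.
Put the 4×5 matrix [e₁|e₂|e₃|e₄|e₅] into echelon form.
There are 2 pivot columns, so rank = 2.
(With 5 elements in a 4-dimensional space the rank is at most 4.)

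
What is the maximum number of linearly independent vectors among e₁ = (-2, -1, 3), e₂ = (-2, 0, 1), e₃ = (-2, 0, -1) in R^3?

Put the 3×3 matrix [e₁|e₂|e₃] into echelon form.
Exactly 3 pivots survive; hence the rank is 3.

3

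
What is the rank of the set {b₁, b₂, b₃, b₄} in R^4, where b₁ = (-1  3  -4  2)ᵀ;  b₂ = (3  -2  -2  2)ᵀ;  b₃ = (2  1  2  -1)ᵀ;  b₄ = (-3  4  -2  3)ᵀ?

4

Form the matrix with b₁, b₂, b₃, b₄ as columns and reduce.
There are 4 pivot columns, so rank = 4.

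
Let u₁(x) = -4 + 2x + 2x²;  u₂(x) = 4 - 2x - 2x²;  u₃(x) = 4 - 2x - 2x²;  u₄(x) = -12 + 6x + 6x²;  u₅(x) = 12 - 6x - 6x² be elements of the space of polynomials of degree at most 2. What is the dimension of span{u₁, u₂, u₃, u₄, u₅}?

dim = 1

Pass to coordinate vectors with respect to the basis {1, x, x²}.
Apply Gaussian elimination to the matrix whose rows are u₁, u₂, u₃, u₄, u₅.
Exactly 1 pivot survives; hence the rank is 1.
(With 5 elements in a 3-dimensional space the rank is at most 3.)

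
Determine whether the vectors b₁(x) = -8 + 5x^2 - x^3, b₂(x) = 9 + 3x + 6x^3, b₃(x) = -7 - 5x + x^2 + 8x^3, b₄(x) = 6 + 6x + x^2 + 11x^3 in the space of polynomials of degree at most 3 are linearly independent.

linearly independent

Write each element as a coordinate vector in ℝ⁴ using {1, x, …, x^3}.
The matrix [b₁|b₂|b₃|b₄] has determinant -2724.
A nonzero determinant means the columns are linearly independent.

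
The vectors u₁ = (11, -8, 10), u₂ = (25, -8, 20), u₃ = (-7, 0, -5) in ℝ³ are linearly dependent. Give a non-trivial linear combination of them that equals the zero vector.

u₁ - u₂ - 2u₃ = 0

Write the vectors as columns of a matrix and find a nonzero vector in its null space.
The free variable yields coefficients (1, -1, -2) (any nonzero multiple also works).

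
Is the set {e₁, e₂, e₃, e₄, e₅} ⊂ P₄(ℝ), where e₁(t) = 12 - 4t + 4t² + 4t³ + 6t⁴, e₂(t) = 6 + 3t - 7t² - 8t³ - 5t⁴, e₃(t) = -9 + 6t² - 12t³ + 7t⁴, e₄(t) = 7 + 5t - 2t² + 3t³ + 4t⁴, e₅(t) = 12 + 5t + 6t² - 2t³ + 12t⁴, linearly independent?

linearly independent

Write each element as a coordinate vector in ℝ⁵ using {1, t, …, t⁴}.
The matrix [e₁|e₂|e₃|e₄|e₅] has determinant -71146.
A nonzero determinant means the columns are linearly independent.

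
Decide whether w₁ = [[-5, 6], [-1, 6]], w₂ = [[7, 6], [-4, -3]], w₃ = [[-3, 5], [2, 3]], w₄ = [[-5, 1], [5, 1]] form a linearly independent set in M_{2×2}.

Take coordinates with respect to the standard basis {E₁₁, E₁₂, E₂₁, E₂₂}.
The matrix [w₁|w₂|w₃|w₄] has determinant 369.
A nonzero determinant means the columns are linearly independent.

linearly independent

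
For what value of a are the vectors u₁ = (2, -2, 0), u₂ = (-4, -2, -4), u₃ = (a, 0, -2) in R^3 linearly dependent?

a = -3

Place the vectors as rows of a 3×3 matrix; dependence ⇔ determinant zero.
The determinant works out to 8*a + 24.
Solving 8*a + 24 = 0 yields a = -3.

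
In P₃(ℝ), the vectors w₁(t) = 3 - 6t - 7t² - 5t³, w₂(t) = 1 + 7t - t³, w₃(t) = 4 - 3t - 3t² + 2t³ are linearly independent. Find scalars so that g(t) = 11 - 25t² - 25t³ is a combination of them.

g = 4w₁ + 3w₂ - w₃

Take coordinate vectors relative to {1, t, …, t³}.
Solve the system with w₁, w₂, w₃ as columns and g as the right-hand side.
Back-substitution yields (c₁, c₂, c₃) = (4, 3, -1).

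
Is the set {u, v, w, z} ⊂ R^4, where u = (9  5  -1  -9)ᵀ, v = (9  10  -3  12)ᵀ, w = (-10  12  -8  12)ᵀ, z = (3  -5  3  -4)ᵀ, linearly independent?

Form the 4×4 matrix with these as columns; its determinant is -386.
A nonzero determinant means the columns are linearly independent.

linearly independent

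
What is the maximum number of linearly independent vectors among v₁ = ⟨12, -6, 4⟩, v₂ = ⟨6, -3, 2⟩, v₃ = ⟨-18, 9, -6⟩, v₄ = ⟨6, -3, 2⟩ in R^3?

1

Form the matrix with v₁, v₂, v₃, v₄ as columns and reduce.
There is 1 pivot column, so rank = 1.
(With 4 elements in a 3-dimensional space the rank is at most 3.)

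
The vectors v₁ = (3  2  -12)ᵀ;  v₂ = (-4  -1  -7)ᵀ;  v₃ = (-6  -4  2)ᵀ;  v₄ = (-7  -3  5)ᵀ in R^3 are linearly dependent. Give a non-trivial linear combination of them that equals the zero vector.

v₁ - v₂ + v₄ = 0

Row-reduce the matrix with v₁, v₂, v₃, v₄ as columns; the null space gives the coefficients.
A generator of the null space is (1, -1, 0, 1).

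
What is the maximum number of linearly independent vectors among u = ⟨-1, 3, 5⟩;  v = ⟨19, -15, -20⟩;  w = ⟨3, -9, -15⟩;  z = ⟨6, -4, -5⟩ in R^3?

2

Put the 3×4 matrix [u|v|w|z] into echelon form.
There are 2 pivot columns, so rank = 2.
(With 4 elements in a 3-dimensional space the rank is at most 3.)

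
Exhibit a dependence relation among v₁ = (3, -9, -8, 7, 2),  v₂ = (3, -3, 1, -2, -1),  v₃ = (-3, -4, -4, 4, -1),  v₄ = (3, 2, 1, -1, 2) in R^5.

v₁ - v₂ - 3v₃ - 3v₄ = 0

Write the vectors as columns of a matrix and find a nonzero vector in its null space.
A generator of the null space is (1, -1, -3, -3).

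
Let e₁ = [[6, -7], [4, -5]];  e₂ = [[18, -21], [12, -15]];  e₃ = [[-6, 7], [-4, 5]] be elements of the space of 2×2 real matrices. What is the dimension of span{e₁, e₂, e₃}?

Represent each element by its coordinate vector in ℝ⁴.
Form the matrix with e₁, e₂, e₃ as columns and reduce.
Exactly 1 pivot survives; hence the rank is 1.

1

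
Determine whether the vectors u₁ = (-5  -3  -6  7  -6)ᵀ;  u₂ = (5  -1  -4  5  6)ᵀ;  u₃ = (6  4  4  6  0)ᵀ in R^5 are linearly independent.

Place the vectors as rows of a 3×5 matrix and reduce to echelon form.
The reduction yields 3 nonzero rows, so the rank is 3.
Since rank = 3 (the number of vectors), the set is linearly independent.

linearly independent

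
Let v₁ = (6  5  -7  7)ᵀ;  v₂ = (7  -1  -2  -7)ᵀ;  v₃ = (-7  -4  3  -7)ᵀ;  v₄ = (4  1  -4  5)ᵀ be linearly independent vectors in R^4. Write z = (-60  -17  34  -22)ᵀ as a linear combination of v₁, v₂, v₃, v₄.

Write z = α₁v₁ + … + α₄v₄ and equate components.
The system has the unique solution (α₁, …, α₄) = (-1, -3, 3, -3).

z = -v₁ - 3v₂ + 3v₃ - 3v₄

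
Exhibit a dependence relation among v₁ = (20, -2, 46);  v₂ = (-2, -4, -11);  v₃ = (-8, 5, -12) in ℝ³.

v₁ + 2v₂ + 2v₃ = 0

Solve the homogeneous system with v₁, v₂, v₃ as columns by row-reducing the coefficient matrix.
One solution (up to scaling) is (1, 2, 2).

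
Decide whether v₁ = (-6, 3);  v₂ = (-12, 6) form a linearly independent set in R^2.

Row-reduce the matrix whose columns are v₁, v₂.
The reduction yields 1 nonzero row, so the rank is 1.
Since rank 1 < 2, the set is linearly dependent.
Indeed 2v₁ - v₂ = 0.

linearly dependent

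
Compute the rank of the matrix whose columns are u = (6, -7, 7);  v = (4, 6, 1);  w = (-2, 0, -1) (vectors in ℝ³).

rank 3

Form the matrix with u, v, w as columns and reduce.
The echelon form has 3 nonzero rows, so the rank is 3.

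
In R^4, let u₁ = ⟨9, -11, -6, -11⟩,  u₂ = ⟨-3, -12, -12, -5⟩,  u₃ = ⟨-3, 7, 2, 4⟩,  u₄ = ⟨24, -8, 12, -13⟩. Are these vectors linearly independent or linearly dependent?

Form the 4×4 matrix with these as columns; its determinant is 0.
A zero determinant means the columns are linearly dependent.

linearly dependent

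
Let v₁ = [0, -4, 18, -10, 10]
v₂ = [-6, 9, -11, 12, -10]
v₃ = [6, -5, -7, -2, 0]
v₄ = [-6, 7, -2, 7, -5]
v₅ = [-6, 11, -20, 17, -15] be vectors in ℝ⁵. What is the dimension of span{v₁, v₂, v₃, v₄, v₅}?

2

Row-reduce the 5×5 matrix with these as rows.
Reduction leaves 2 leading entries, giving rank 2.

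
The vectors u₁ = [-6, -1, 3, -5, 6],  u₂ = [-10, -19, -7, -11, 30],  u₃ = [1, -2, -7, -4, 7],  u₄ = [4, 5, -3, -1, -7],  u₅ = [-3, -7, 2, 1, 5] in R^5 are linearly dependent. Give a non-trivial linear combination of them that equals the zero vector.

u₁ - u₂ + 2u₃ + 2u₅ = 0

Set up α₁u₁ + … + α₅u₅ = 0 and solve the homogeneous system.
One solution (up to scaling) is (1, -1, 2, 0, 2).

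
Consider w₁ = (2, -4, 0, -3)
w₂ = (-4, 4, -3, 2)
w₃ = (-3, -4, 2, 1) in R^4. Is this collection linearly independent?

linearly independent

Row-reduce the matrix whose columns are w₁, w₂, w₃.
The reduction yields 3 nonzero rows, so the rank is 3.
Since rank = 3 (the number of vectors), the set is linearly independent.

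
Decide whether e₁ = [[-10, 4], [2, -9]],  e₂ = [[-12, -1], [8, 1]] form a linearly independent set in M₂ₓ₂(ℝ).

Take coordinates with respect to the standard basis {E₁₁, E₁₂, E₂₁, E₂₂}.
Place the vectors as rows of a 2×4 matrix and reduce to echelon form.
The reduction yields 2 nonzero rows, so the rank is 2.
Since rank = 2 (the number of vectors), the set is linearly independent.

linearly independent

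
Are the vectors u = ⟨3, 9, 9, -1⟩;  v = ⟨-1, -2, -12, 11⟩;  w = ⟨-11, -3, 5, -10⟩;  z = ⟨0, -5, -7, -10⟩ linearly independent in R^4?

linearly independent

The matrix [u|v|w|z] has determinant -12012.
A nonzero determinant means the columns are linearly independent.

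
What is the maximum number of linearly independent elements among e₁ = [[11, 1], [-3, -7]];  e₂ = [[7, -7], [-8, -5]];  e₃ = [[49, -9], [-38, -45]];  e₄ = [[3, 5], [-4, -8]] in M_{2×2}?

Represent each element by its coordinate vector in ℝ⁴.
Row-reduce the 4×4 matrix with these as rows.
The echelon form has 3 nonzero rows, so the rank is 3.

3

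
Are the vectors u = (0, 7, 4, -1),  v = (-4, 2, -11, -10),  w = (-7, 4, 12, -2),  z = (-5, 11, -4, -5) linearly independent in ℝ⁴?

linearly independent

Place the vectors as rows of a 4×4 matrix and reduce to echelon form.
The reduction yields 4 nonzero rows, so the rank is 4.
Since rank = 4 (the number of vectors), the set is linearly independent.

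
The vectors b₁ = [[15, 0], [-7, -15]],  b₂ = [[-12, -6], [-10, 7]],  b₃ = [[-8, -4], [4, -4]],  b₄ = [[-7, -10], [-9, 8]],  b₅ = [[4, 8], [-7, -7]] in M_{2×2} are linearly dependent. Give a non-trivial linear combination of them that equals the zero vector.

Take coordinates with respect to {E₁₁, E₁₂, E₂₁, E₂₂}.
Solve the homogeneous system with b₁, b₂, b₃, b₄, b₅ as columns by row-reducing the coefficient matrix.
One solution (up to scaling) is (1, 3, -1, -3, -2).

b₁ + 3b₂ - b₃ - 3b₄ - 2b₅ = 0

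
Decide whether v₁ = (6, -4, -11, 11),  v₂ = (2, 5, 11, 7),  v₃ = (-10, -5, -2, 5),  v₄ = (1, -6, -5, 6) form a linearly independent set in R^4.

linearly independent

The matrix [v₁|v₂|v₃|v₄] has determinant -8515.
A nonzero determinant means the columns are linearly independent.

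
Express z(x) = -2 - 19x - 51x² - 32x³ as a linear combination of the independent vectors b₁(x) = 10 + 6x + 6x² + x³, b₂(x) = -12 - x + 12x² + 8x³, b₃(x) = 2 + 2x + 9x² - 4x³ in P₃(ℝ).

Work in coordinates with respect to the standard basis {1, x, …, x³}.
Write z = α₁b₁ + … + α₃b₃ and equate components.
Back-substitution yields (α₁, α₂, α₃) = (-4, -3, 1).

z = -4b₁ - 3b₂ + b₃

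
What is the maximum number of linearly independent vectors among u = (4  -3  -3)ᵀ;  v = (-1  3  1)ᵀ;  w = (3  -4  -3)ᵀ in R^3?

3

Apply Gaussian elimination to the matrix whose rows are u, v, w.
Reduction leaves 3 leading entries, giving rank 3.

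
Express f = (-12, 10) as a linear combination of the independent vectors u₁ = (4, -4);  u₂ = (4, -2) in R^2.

f = -2u₁ - u₂

Since u₁, u₂ are independent, the coefficients expressing f are uniquely determined by a linear system.
Row-reducing the augmented matrix gives the unique coefficients (c₁, c₂) = (-2, -1).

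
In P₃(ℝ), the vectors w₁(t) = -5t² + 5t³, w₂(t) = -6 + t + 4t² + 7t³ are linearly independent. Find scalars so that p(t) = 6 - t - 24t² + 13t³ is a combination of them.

Take coordinate vectors relative to {1, t, …, t³}.
Solve the system with w₁, w₂ as columns and p as the right-hand side.
Back-substitution yields (a₁, a₂) = (4, -1).

p = 4w₁ - w₂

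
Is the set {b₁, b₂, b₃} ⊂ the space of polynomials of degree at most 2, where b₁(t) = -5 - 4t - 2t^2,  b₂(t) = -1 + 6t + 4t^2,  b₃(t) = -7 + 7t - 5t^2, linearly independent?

linearly independent

Write each element as a coordinate vector in ℝ³ using {1, t, t^2}.
Form the 3×3 matrix with these as columns; its determinant is 352.
A nonzero determinant means the columns are linearly independent.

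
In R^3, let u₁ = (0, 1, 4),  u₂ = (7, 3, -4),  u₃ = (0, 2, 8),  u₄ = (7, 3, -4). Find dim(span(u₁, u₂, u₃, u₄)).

2

Apply Gaussian elimination to the matrix whose rows are u₁, u₂, u₃, u₄.
The echelon form has 2 nonzero rows, so the rank is 2.
(With 4 elements in a 3-dimensional space the rank is at most 3.)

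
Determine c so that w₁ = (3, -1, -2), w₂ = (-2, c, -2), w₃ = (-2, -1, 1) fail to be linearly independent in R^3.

The set is linearly dependent precisely when det[w₁; w₂; w₃] = 0.
Cofactor expansion gives det = -c - 16.
Setting this to zero gives c = -16.

c = -16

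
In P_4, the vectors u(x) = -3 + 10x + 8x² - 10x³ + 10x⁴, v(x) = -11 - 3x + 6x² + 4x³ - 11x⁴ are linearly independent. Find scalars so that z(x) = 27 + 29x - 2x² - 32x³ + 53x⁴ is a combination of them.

z = 2u - 3v

Take coordinate vectors relative to {1, x, …, x⁴}.
Write z = α₁u + α₂v and equate components.
Row-reducing the augmented matrix gives the unique coefficients (α₁, α₂) = (2, -3).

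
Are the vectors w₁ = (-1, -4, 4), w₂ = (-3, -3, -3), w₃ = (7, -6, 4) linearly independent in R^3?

Form the 3×3 matrix with these as columns; its determinant is 222.
A nonzero determinant means the columns are linearly independent.

linearly independent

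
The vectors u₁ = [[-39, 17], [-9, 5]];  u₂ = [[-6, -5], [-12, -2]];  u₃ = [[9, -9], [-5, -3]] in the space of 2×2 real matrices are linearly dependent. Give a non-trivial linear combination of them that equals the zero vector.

u₁ - 2u₂ + 3u₃ = 0

Take coordinates with respect to {E₁₁, E₁₂, E₂₁, E₂₂}.
Row-reduce the matrix with u₁, u₂, u₃ as columns; the null space gives the coefficients.
A generator of the null space is (1, -2, 3).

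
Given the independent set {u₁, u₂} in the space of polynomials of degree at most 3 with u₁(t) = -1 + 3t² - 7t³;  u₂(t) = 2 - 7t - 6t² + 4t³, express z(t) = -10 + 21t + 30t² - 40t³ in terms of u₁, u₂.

z = 4u₁ - 3u₂

Work in coordinates with respect to the standard basis {1, t, …, t³}.
Write z = a₁u₁ + a₂u₂ and equate components.
Back-substitution yields (a₁, a₂) = (4, -3).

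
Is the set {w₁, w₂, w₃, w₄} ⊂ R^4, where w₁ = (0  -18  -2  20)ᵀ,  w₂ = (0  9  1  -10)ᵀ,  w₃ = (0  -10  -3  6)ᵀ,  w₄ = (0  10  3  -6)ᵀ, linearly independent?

Form the 4×4 matrix with these as columns; its determinant is 0.
A zero determinant means the columns are linearly dependent.

linearly dependent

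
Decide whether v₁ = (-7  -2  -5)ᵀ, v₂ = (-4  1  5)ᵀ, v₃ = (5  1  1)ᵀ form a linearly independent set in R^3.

Form the 3×3 matrix with these as columns; its determinant is 15.
A nonzero determinant means the columns are linearly independent.

linearly independent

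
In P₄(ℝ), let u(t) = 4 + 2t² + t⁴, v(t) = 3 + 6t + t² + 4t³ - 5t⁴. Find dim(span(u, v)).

dim = 2

Represent each element by its coordinate vector in ℝ⁵.
Put the 5×2 matrix [u|v] into echelon form.
Exactly 2 pivots survive; hence the rank is 2.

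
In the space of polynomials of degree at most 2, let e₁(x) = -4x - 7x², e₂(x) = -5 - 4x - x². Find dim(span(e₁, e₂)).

Pass to coordinate vectors with respect to the basis {1, x, x²}.
Form the matrix with e₁, e₂ as columns and reduce.
Exactly 2 pivots survive; hence the rank is 2.

2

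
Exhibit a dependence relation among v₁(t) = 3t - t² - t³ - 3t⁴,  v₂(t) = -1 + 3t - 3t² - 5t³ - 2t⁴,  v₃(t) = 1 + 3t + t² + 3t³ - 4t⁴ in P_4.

Take coordinates with respect to {1, t, …, t⁴}.
Row-reduce the matrix with v₁, v₂, v₃ as columns; the null space gives the coefficients.
One solution (up to scaling) is (2, -1, -1).

2v₁ - v₂ - v₃ = 0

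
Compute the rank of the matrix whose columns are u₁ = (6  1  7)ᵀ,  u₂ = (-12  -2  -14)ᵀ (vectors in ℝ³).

Apply Gaussian elimination to the matrix whose rows are u₁, u₂.
There is 1 pivot column, so rank = 1.

rank 1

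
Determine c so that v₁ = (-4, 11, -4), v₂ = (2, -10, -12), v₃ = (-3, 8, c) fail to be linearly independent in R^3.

c = -34/9

Place the vectors as rows of a 3×3 matrix; dependence ⇔ determinant zero.
The determinant works out to 18*c + 68.
Solving 18*c + 68 = 0 yields c = -34/9.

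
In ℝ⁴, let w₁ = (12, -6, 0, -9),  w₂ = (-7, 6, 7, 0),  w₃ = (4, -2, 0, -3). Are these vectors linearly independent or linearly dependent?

linearly dependent

One vector is a scalar multiple of another, so the set is dependent.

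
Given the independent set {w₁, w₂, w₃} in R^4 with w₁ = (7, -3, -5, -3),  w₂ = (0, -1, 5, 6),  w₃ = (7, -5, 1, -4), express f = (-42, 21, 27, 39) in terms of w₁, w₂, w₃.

Since w₁, w₂, w₃ are independent, the coefficients expressing f are uniquely determined by a linear system.
The system has the unique solution (a₁, a₂, a₃) = (-3, 3, -3).

f = -3w₁ + 3w₂ - 3w₃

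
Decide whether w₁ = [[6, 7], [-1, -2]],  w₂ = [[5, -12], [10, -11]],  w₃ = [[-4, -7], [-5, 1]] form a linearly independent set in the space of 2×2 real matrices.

linearly independent

Take coordinates with respect to the standard basis {E₁₁, E₁₂, E₂₁, E₂₂}.
Row-reduce the matrix whose columns are w₁, w₂, w₃.
The reduction yields 3 nonzero rows, so the rank is 3.
Since rank = 3 (the number of vectors), the set is linearly independent.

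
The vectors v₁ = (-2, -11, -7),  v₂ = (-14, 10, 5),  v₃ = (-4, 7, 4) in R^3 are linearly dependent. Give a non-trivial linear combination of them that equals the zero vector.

Set up α₁v₁ + … + α₃v₃ = 0 and solve the homogeneous system.
The free variable yields coefficients (1, -1, 3) (any nonzero multiple also works).

v₁ - v₂ + 3v₃ = 0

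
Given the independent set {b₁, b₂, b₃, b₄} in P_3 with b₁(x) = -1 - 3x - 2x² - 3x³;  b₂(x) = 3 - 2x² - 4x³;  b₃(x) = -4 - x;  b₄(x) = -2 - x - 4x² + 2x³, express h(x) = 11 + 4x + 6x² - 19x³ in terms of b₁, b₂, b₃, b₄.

Take coordinate vectors relative to {1, x, …, x³}.
Solve the system with b₁, b₂, b₃, b₄ as columns and h as the right-hand side.
The system has the unique solution (a₁, …, a₄) = (-1, 4, 2, -3).

h = -b₁ + 4b₂ + 2b₃ - 3b₄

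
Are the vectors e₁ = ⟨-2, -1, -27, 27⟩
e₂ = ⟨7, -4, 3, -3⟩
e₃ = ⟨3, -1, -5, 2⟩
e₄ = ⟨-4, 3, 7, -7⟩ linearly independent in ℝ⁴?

Row-reduce the matrix whose columns are e₁, e₂, e₃, e₄.
The reduction yields 3 nonzero rows, so the rank is 3.
Since rank 3 < 4, the set is linearly dependent.

linearly dependent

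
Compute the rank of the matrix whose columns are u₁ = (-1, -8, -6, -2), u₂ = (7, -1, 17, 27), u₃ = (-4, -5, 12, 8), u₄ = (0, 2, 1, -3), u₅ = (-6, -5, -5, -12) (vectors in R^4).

Apply Gaussian elimination to the matrix whose rows are u₁, u₂, u₃, u₄, u₅.
Exactly 4 pivots survive; hence the rank is 4.
(With 5 elements in a 4-dimensional space the rank is at most 4.)

4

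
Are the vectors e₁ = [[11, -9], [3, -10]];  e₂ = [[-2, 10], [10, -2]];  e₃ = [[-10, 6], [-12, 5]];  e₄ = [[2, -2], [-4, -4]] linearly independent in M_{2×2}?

Write each element as a coordinate vector in ℝ⁴ using {E₁₁, E₁₂, E₂₁, E₂₂}.
Form the 4×4 matrix with these as columns; its determinant is -504.
A nonzero determinant means the columns are linearly independent.

linearly independent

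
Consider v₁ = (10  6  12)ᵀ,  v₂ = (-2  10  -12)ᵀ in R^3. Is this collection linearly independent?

linearly independent

Row-reduce the matrix whose columns are v₁, v₂.
The reduction yields 2 nonzero rows, so the rank is 2.
Since rank = 2 (the number of vectors), the set is linearly independent.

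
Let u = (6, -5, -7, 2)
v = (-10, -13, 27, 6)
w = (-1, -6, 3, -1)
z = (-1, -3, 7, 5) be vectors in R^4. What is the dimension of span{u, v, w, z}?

dim = 3

Put the 4×4 matrix [u|v|w|z] into echelon form.
Exactly 3 pivots survive; hence the rank is 3.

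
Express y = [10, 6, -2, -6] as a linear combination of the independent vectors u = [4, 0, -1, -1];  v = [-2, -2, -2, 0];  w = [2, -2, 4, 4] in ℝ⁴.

y = 2u - 2v - w

Write y = α₁u + … + α₃w and equate components.
The system has the unique solution (α₁, α₂, α₃) = (2, -2, -1).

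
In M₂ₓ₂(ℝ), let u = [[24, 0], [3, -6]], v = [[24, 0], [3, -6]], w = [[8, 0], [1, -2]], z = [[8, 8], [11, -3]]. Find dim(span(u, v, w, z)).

Represent each element by its coordinate vector in ℝ⁴.
Apply Gaussian elimination to the matrix whose rows are u, v, w, z.
Reduction leaves 2 leading entries, giving rank 2.

dim = 2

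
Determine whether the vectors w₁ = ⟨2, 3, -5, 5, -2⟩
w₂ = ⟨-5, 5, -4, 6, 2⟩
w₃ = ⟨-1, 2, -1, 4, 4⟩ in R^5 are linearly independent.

Row-reduce the matrix whose columns are w₁, w₂, w₃.
The reduction yields 3 nonzero rows, so the rank is 3.
Since rank = 3 (the number of vectors), the set is linearly independent.

linearly independent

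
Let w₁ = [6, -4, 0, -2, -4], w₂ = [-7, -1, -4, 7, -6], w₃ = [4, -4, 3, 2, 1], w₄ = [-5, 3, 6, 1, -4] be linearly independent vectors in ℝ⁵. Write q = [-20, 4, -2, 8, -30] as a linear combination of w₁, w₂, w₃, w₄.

Solve the system with w₁, w₂, w₃, w₄ as columns and q as the right-hand side.
Row-reducing the augmented matrix gives the unique coefficients (α₁, …, α₄) = (2, 2, -2, 2).

q = 2w₁ + 2w₂ - 2w₃ + 2w₄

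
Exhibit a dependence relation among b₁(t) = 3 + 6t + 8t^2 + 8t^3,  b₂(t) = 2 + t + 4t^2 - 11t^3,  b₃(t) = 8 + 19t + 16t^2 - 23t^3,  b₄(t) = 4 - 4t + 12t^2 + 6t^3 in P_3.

Take coordinates with respect to {1, t, …, t^3}.
Write the vectors as columns of a matrix and find a nonzero vector in its null space.
One solution (up to scaling) is (2, 3, -1, -1).

2b₁ + 3b₂ - b₃ - b₄ = 0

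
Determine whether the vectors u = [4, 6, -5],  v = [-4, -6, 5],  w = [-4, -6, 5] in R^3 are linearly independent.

linearly dependent

Place the vectors as rows of a 3×3 matrix and reduce to echelon form.
The reduction yields 1 nonzero row, so the rank is 1.
Since rank 1 < 3, the set is linearly dependent.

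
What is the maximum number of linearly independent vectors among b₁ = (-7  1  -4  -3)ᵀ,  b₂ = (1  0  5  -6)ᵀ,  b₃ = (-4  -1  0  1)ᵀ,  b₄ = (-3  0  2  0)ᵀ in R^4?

Row-reduce the 4×4 matrix with these as rows.
Exactly 4 pivots survive; hence the rank is 4.

4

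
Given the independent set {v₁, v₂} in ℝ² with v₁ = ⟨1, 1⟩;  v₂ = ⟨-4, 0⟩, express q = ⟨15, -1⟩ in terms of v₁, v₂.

Since v₁, v₂ are independent, the coefficients expressing q are uniquely determined by a linear system.
Back-substitution yields (α₁, α₂) = (-1, -4).

q = -v₁ - 4v₂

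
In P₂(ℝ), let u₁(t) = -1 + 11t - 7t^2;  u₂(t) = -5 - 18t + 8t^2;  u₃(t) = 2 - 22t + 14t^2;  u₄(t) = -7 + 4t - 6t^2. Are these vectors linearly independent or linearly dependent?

linearly dependent

Take coordinates with respect to the standard basis {1, t, t^2}.
There are 4 vectors in a 3-dimensional space, so they cannot be linearly independent.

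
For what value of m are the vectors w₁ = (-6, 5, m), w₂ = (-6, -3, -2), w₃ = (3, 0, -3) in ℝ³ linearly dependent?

m = 58/3

Place the vectors as rows of a 3×3 matrix; dependence ⇔ determinant zero.
The determinant works out to 9*m - 174.
This vanishes exactly when m = 58/3.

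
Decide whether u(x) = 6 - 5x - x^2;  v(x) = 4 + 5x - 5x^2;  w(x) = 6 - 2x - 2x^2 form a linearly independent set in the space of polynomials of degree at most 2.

Write each element as a coordinate vector in ℝ³ using {1, x, x^2}.
Form the 3×3 matrix with these as columns; its determinant is 28.
A nonzero determinant means the columns are linearly independent.

linearly independent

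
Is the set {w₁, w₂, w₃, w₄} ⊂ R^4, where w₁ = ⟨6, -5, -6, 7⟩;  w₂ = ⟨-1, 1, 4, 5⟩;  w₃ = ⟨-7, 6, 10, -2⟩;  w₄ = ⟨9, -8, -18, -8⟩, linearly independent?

linearly dependent

The matrix [w₁|w₂|w₃|w₄] has determinant 0.
A zero determinant means the columns are linearly dependent.
Indeed w₁ - w₂ + w₃ = 0.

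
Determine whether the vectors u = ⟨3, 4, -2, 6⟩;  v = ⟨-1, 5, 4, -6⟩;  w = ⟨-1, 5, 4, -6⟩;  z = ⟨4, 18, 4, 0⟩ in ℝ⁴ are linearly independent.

linearly dependent

Two of the vectors are equal, giving an immediate dependence.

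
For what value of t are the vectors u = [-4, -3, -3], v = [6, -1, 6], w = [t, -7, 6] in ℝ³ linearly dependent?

t = 30/7

The set is linearly dependent precisely when det[u; v; w] = 0.
The determinant works out to 90 - 21*t.
This vanishes exactly when t = 30/7.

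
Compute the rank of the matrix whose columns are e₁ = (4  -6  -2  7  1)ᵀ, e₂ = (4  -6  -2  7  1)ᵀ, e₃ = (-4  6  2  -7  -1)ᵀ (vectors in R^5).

1

Form the matrix with e₁, e₂, e₃ as columns and reduce.
Exactly 1 pivot survives; hence the rank is 1.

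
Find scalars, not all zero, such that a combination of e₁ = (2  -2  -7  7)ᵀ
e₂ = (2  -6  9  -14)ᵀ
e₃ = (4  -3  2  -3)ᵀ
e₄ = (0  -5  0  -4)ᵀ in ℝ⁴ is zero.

e₁ + e₂ - e₃ - e₄ = 0

Set up α₁e₁ + … + α₄e₄ = 0 and solve the homogeneous system.
A generator of the null space is (1, 1, -1, -1).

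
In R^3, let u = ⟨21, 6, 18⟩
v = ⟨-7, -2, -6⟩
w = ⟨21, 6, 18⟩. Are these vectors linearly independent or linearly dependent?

One vector is a scalar multiple of another, so the set is dependent.

linearly dependent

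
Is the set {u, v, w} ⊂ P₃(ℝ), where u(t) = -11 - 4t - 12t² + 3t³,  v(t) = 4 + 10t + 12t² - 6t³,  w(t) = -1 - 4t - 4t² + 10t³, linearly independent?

linearly independent

Take coordinates with respect to the standard basis {1, t, …, t³}.
Place the vectors as rows of a 3×4 matrix and reduce to echelon form.
The reduction yields 3 nonzero rows, so the rank is 3.
Since rank = 3 (the number of vectors), the set is linearly independent.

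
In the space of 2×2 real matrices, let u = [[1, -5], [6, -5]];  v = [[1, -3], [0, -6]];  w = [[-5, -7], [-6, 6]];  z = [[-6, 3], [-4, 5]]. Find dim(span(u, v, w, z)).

Represent each element by its coordinate vector in ℝ⁴.
Form the matrix with u, v, w, z as columns and reduce.
Reduction leaves 4 leading entries, giving rank 4.

dim = 4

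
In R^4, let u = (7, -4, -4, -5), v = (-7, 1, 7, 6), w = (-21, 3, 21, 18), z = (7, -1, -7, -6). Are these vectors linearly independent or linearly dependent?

linearly dependent

One vector is a scalar multiple of another, so the set is dependent.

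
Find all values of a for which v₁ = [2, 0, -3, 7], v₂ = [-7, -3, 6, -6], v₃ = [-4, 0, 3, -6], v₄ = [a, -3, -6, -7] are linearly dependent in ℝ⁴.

a = 59

Place the vectors as rows of a 4×4 matrix; dependence ⇔ determinant zero.
The determinant works out to 9*a - 531.
Solving 9*a - 531 = 0 yields a = 59.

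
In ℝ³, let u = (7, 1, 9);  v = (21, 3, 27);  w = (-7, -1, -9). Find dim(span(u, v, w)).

Row-reduce the 3×3 matrix with these as rows.
There is 1 pivot column, so rank = 1.

1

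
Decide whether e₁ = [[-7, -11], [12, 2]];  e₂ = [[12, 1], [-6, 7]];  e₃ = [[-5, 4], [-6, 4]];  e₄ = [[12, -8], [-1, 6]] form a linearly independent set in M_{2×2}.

linearly independent

Write each element as a coordinate vector in ℝ⁴ using {E₁₁, E₁₂, E₂₁, E₂₂}.
The matrix [e₁|e₂|e₃|e₄] has determinant 6611.
A nonzero determinant means the columns are linearly independent.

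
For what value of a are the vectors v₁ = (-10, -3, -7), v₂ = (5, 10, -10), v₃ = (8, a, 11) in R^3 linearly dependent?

a = -1

The set is linearly dependent precisely when det[v₁; v₂; v₃] = 0.
Cofactor expansion gives det = -135*a - 135.
This vanishes exactly when a = -1.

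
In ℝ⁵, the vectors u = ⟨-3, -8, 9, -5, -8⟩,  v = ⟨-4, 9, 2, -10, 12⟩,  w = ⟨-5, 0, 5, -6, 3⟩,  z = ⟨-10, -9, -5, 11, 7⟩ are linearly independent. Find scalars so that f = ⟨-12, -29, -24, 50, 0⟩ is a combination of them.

Since u, v, w, z are independent, the coefficients expressing f are uniquely determined by a linear system.
The system has the unique solution (α₁, …, α₄) = (-2, -3, 2, 2).

f = -2u - 3v + 2w + 2z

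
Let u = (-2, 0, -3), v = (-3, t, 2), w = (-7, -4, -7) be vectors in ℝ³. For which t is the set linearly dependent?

Dependence holds iff the 3×3 matrix [u v w] is singular.
The determinant works out to -7*t - 52.
Setting this to zero gives t = -52/7.

t = -52/7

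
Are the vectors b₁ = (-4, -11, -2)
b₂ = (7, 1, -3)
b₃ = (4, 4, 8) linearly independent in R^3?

Row-reduce the matrix whose columns are b₁, b₂, b₃.
The reduction yields 3 nonzero rows, so the rank is 3.
Since rank = 3 (the number of vectors), the set is linearly independent.

linearly independent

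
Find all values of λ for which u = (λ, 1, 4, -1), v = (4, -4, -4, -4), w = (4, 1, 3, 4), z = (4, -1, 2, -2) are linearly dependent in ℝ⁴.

λ = 13/11

The set is linearly dependent precisely when det[u; v; w; z] = 0.
Expanding, det = 44*λ - 52.
Setting this to zero gives λ = 13/11.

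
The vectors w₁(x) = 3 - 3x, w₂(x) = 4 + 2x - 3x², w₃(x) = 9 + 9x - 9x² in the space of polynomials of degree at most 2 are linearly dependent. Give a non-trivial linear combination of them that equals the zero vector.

Pass to coordinate vectors relative to the basis {1, x, x²}.
Write the vectors as columns of a matrix and find a nonzero vector in its null space.
The free variable yields coefficients (1, -3, 1) (any nonzero multiple also works).

w₁ - 3w₂ + w₃ = 0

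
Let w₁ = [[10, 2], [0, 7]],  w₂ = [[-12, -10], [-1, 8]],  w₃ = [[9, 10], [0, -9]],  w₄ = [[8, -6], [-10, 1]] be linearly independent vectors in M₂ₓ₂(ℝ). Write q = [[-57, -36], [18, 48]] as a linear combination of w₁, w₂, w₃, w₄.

Identify each element with its coordinate vector in ℝ⁴ via {E₁₁, E₁₂, E₂₁, E₂₂}.
Write q = a₁w₁ + … + a₄w₄ and equate components.
Row-reducing the augmented matrix gives the unique coefficients (a₁, …, a₄) = (1, 2, -3, -2).

q = w₁ + 2w₂ - 3w₃ - 2w₄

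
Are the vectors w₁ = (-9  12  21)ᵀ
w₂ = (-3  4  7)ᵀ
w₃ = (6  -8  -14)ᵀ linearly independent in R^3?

linearly dependent

Place the vectors as rows of a 3×3 matrix and reduce to echelon form.
The reduction yields 1 nonzero row, so the rank is 1.
Since rank 1 < 3, the set is linearly dependent.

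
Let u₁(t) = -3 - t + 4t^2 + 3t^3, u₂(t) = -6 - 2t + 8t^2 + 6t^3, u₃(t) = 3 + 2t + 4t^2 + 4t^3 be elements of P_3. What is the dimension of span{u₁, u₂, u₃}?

Pass to coordinate vectors with respect to the basis {1, t, …, t^3}.
Put the 4×3 matrix [u₁|u₂|u₃] into echelon form.
The echelon form has 2 nonzero rows, so the rank is 2.

dim = 2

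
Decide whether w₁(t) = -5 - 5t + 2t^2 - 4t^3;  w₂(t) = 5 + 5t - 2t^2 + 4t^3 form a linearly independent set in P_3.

Take coordinates with respect to the standard basis {1, t, …, t^3}.
Place the vectors as rows of a 2×4 matrix and reduce to echelon form.
The reduction yields 1 nonzero row, so the rank is 1.
Since rank 1 < 2, the set is linearly dependent.
Indeed w₁ + w₂ = 0.

linearly dependent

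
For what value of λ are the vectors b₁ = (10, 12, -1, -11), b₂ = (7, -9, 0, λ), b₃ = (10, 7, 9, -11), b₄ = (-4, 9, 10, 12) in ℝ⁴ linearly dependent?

Dependence holds iff the 4×4 matrix [b₁ b₂ b₃ b₄] is singular.
Cofactor expansion gives det = -1860*λ - 27280.
This vanishes exactly when λ = -44/3.

λ = -44/3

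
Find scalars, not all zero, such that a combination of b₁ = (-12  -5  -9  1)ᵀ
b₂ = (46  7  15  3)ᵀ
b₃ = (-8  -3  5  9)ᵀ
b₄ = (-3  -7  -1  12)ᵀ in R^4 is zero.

Write the vectors as columns of a matrix and find a nonzero vector in its null space.
A generator of the null space is (3, 1, 2, -2).

3b₁ + b₂ + 2b₃ - 2b₄ = 0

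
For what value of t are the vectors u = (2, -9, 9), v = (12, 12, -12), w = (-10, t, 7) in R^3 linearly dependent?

t = -7

Place the vectors as rows of a 3×3 matrix; dependence ⇔ determinant zero.
Cofactor expansion gives det = 132*t + 924.
Setting this to zero gives t = -7.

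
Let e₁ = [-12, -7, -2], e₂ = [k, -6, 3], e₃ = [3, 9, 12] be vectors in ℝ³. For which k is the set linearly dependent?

k = -33/2

The set is linearly dependent precisely when det[e₁; e₂; e₃] = 0.
The determinant works out to 66*k + 1089.
Setting this to zero gives k = -33/2.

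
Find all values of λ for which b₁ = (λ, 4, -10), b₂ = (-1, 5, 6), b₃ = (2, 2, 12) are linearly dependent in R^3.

λ = -9/2

The set is linearly dependent precisely when det[b₁; b₂; b₃] = 0.
Expanding, det = 48*λ + 216.
Setting this to zero gives λ = -9/2.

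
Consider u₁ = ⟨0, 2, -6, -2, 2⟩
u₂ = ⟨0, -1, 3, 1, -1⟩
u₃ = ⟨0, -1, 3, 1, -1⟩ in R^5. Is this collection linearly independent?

linearly dependent

Two of the vectors are equal, giving an immediate dependence.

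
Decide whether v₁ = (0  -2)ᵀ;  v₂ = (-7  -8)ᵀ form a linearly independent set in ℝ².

linearly independent

The matrix [v₁|v₂] has determinant -14.
A nonzero determinant means the columns are linearly independent.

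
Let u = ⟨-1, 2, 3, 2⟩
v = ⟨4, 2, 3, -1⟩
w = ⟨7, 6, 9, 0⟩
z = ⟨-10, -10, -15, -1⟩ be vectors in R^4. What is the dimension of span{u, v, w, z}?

Row-reduce the 4×4 matrix with these as rows.
There are 2 pivot columns, so rank = 2.

dim = 2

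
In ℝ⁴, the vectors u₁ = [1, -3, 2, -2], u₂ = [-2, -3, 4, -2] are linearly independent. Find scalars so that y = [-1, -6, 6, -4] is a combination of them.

y = u₁ + u₂

Since u₁, u₂ are independent, the coefficients expressing y are uniquely determined by a linear system.
The system has the unique solution (a₁, a₂) = (1, 1).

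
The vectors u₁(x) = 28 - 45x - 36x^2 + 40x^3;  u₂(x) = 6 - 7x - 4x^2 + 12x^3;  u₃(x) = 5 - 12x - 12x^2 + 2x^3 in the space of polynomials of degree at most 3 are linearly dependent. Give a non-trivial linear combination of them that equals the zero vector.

u₁ - 3u₂ - 2u₃ = 0

Take coordinates with respect to {1, x, …, x^3}.
Row-reduce the matrix with u₁, u₂, u₃ as columns; the null space gives the coefficients.
The free variable yields coefficients (1, -3, -2) (any nonzero multiple also works).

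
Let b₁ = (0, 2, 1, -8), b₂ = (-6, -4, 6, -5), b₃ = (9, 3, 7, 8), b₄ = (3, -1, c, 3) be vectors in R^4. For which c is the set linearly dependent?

c = 13

The set is linearly dependent precisely when det[b₁; b₂; b₃; b₄] = 0.
The determinant works out to 138*c - 1794.
This vanishes exactly when c = 13.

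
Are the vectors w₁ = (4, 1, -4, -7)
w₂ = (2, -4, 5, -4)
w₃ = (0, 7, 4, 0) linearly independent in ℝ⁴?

Row-reduce the matrix whose columns are w₁, w₂, w₃.
The reduction yields 3 nonzero rows, so the rank is 3.
Since rank = 3 (the number of vectors), the set is linearly independent.

linearly independent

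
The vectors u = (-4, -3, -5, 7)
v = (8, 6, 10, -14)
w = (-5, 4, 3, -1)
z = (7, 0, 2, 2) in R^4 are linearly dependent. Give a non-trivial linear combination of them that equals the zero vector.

2u + v = 0

Write the vectors as columns of a matrix and find a nonzero vector in its null space.
A generator of the null space is (2, 1, 0, 0).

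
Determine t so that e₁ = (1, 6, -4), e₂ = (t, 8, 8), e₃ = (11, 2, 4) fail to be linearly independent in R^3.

The set is linearly dependent precisely when det[e₁; e₂; e₃] = 0.
Cofactor expansion gives det = 896 - 32*t.
Setting this to zero gives t = 28.

t = 28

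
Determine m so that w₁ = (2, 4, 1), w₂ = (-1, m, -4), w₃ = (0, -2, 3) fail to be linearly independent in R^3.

Dependence holds iff the 3×3 matrix [w₁ w₂ w₃] is singular.
The determinant works out to 6*m - 2.
This vanishes exactly when m = 1/3.

m = 1/3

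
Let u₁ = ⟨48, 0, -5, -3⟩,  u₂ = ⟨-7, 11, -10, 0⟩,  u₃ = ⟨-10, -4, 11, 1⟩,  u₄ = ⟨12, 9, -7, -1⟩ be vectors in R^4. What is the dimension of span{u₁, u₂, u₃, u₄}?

3

Apply Gaussian elimination to the matrix whose rows are u₁, u₂, u₃, u₄.
The echelon form has 3 nonzero rows, so the rank is 3.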